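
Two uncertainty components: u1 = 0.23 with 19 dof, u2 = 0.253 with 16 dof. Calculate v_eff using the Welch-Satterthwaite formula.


uc = sqrt(u1^2 + u2^2) = sqrt(0.23^2 + 0.253^2) = 0.34191958
v_eff = uc^4 / (u1^4/v1 + u2^4/v2)
= 0.34191958^4 / (0.23^4/19 + 0.253^4/16)
= 0.013667714 / 0.00040335674
v_eff = 33.8849

33.8849


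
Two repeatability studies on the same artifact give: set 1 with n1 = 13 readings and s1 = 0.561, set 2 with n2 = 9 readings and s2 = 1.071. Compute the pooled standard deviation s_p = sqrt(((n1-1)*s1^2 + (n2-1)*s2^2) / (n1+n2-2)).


s_p = sqrt(((n1-1)*s1^2 + (n2-1)*s2^2) / (n1+n2-2))
numerator = (13-1)*0.561^2 + (9-1)*1.071^2 = 3.776652 + 9.176328 = 12.95298
denominator = 13 + 9 - 2 = 20
s_p^2 = 12.95298 / 20 = 0.647649
s_p = sqrt(0.647649) = 0.8048

0.8048


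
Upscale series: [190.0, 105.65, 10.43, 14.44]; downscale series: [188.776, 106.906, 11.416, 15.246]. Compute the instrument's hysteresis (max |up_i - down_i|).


|190.0 - 188.776| = 1.2240
|105.65 - 106.906| = 1.2560
|10.43 - 11.416| = 0.9860
|14.44 - 15.246| = 0.8060
hysteresis = max(diffs) = 1.2560

1.2560


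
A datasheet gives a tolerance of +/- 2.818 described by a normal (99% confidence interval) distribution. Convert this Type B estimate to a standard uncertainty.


u_B = half_width / 2.576
u_B = 2.818 / 2.576
u_B = 1.0939

1.0939


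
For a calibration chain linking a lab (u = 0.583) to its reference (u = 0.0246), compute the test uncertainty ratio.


TUR = u_lab / u_ref
= 0.583 / 0.0246
= 23.6992

23.6992


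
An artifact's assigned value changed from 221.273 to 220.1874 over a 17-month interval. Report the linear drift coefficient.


rate = (v2 - v1) / months
= (220.1874 - 221.273) / 17
= -1.0856 / 17
= -0.0639

-0.0639


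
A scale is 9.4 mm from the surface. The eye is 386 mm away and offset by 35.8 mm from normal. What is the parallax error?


error = h * offset / d
= 9.4 * 35.8 / 386
= 0.8718

0.8718


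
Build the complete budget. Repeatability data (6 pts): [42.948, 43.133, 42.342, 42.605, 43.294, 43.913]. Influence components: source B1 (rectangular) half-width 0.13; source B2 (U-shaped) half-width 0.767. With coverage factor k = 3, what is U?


mean = (42.948 + 43.133 + 42.342 + 42.605 + 43.294 + 43.913) / 6 = 43.03916667
s = sqrt(sum((x - mean)^2)/(n-1)) = 0.55139511
u_A = s / sqrt(n) = 0.55139511 / sqrt(6) = 0.22510611
u_B1 = 0.13 / sqrt(3) = 0.075055535
u_B2 = 0.767 / sqrt(2) = 0.5423509
uc = sqrt(0.22510611^2 + 0.075055535^2 + 0.5423509^2) = 0.59198868
U = k * uc = 3 * 0.59198868
U = 1.7760

1.7760


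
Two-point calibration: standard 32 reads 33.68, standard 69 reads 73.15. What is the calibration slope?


slope = (y2 - y1) / (x2 - x1)
= (73.15 - 33.68) / (69 - 32)
= 39.4700 / 37
= 1.0668

1.0668


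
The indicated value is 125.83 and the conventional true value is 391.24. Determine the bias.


Systematic error = measured - true
= 125.83 - 391.24
= -265.4100

-265.4100


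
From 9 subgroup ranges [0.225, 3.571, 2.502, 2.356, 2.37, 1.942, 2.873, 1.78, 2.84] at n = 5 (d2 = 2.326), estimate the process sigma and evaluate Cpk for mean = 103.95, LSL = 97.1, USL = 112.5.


R_bar = (0.225 + 3.571 + 2.502 + 2.356 + 2.37 + 1.942 + 2.873 + 1.78 + 2.84) / 9 = 2.2732222
sigma = R_bar / d2 = 2.2732222 / 2.326 = 0.97730963
Cp = (USL - LSL)/(6*sigma) = (112.5 - 97.1)/(6*0.97730963) = 2.6263
Cpu = (112.5 - 103.95)/(3*0.97730963) = 2.9162
Cpl = (103.95 - 97.1)/(3*0.97730963) = 2.3363
Cpk = min(Cpu, Cpl) = 2.3363

2.3363


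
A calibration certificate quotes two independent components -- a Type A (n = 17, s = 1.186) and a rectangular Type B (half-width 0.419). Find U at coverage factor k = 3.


u_A = s / sqrt(n) = 1.186 / sqrt(17) = 0.28764725
u_B = half_width / sqrt(3) = 0.419 / sqrt(3) = 0.24190976
uc = sqrt(u_A^2 + u_B^2) = sqrt(0.28764725^2 + 0.24190976^2) = 0.37584741
U = k * uc = 3 * 0.37584741
U = 1.1275

1.1275


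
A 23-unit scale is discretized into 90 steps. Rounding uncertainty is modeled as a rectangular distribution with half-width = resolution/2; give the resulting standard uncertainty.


resolution = range / divisions
resolution = 23 / 90 = 0.25555556
u_res = resolution / (2*sqrt(3))
u_res = 0.25555556 / 3.4641016
u_res = 0.0738

0.0738


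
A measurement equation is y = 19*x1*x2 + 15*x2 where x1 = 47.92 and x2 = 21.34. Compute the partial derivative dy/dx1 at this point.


y = 19*x1*x2 + 15*x2
dy/dx1 = 19*x2
Evaluate at x2 = 21.34: c1 = 19 * 21.34
c1 = 405.4600

405.4600


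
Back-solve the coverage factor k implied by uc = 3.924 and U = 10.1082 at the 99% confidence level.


k = U / uc
k = 10.1082 / 3.924
k = 2.576

2.576


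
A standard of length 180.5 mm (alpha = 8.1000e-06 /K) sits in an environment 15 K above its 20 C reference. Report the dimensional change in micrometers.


dL = L * alpha * dT
= 180.5 * 8.1000e-06 * 15
= 0.0219308 mm
dL_um = 0.0219308 * 1000 = 21.9308 um

21.9308


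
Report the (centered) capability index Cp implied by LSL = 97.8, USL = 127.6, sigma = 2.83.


Cp = (USL - LSL) / (6 * sigma)
= (127.6 - 97.8) / (6 * 2.83)
= 29.8000 / 16.9800
= 1.7550

1.7550


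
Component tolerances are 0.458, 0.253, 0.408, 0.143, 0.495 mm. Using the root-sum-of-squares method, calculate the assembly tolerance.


RSS = sqrt(0.458^2 + 0.253^2 + 0.408^2 + 0.143^2 + 0.495^2)
= sqrt(0.705711)
= 0.8401

0.8401


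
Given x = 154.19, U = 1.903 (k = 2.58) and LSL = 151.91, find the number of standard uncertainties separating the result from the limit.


u = U / k = 1.903 / 2.58 = 0.7375969
margin = |LSL - x| = |151.91 - 154.19| = 2.28
z = margin / u = 2.28 / 0.7375969
z = 3.0911

3.0911


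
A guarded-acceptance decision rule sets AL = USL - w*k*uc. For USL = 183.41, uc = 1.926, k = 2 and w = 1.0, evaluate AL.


U = k * uc = 2 * 1.926 = 3.852
guard band g = w * U = 1.0 * 3.852 = 3.852
AL = USL - g = 183.41 - 3.852
AL = 179.5580

179.5580


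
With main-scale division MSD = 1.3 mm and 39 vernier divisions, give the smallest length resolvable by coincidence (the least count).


LC = MSD / n_div
= 1.3 / 39
= 0.0333

0.0333


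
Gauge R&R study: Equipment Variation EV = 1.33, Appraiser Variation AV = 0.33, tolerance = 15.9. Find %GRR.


GRR = sqrt(EV^2 + AV^2) = sqrt(1.33^2 + 0.33^2) = 1.3703284
%GRR = GRR / tol * 100 = 1.3703284 / 15.9 * 100
%GRR = 8.6184

8.6184


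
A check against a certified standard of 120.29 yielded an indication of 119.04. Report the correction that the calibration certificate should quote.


Correction = standard - reading
= 120.29 - 119.04
= 1.2500

1.2500


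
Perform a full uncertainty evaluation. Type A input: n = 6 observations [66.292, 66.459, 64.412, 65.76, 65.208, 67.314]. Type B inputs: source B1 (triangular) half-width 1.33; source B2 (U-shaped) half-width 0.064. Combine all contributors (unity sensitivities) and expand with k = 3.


mean = (66.292 + 66.459 + 64.412 + 65.76 + 65.208 + 67.314) / 6 = 65.9075
s = sqrt(sum((x - mean)^2)/(n-1)) = 1.0176258
u_A = s / sqrt(n) = 1.0176258 / sqrt(6) = 0.41544399
u_B1 = 1.33 / sqrt(6) = 0.54297023
u_B2 = 0.064 / sqrt(2) = 0.045254834
uc = sqrt(0.41544399^2 + 0.54297023^2 + 0.045254834^2) = 0.68517033
U = k * uc = 3 * 0.68517033
U = 2.0555

2.0555


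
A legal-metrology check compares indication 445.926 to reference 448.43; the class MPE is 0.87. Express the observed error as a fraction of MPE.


e = indication - reference = 445.926 - 448.43 = -2.5040
|e| = 2.5040
ratio = |e| / MPE = 2.5040 / 0.87
ratio = 2.8782

2.8782


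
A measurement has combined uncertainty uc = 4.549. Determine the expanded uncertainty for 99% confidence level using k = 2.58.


U = k * uc
U = 2.58 * 4.549
U = 11.7364

11.7364


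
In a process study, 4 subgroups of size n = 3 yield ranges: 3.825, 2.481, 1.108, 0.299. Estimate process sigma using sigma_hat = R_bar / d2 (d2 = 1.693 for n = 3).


R_bar = (3.825 + 2.481 + 1.108 + 0.299) / 4
R_bar = 7.713 / 4 = 1.92825
sigma_hat = R_bar / d2 = 1.92825 / 1.693 = 1.1390

1.1390


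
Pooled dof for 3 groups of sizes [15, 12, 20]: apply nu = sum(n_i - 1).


nu = sum_i (n_i - 1)
nu = ((15 - 1) + (12 - 1) + (20 - 1))
nu = 14 + 11 + 19
nu = 44

44


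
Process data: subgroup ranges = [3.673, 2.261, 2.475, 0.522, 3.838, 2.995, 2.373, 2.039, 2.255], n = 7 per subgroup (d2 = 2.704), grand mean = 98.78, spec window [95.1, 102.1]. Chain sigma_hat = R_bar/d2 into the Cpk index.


R_bar = (3.673 + 2.261 + 2.475 + 0.522 + 3.838 + 2.995 + 2.373 + 2.039 + 2.255) / 9 = 2.4923333
sigma = R_bar / d2 = 2.4923333 / 2.704 = 0.92172089
Cp = (USL - LSL)/(6*sigma) = (102.1 - 95.1)/(6*0.92172089) = 1.2657
Cpu = (102.1 - 98.78)/(3*0.92172089) = 1.2007
Cpl = (98.78 - 95.1)/(3*0.92172089) = 1.3308
Cpk = min(Cpu, Cpl) = 1.2007

1.2007


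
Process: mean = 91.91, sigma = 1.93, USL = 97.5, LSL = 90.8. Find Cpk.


Cpu = (USL - mean) / (3*sigma) = (97.5 - 91.91) / (3*1.93) = 0.9655
Cpl = (mean - LSL) / (3*sigma) = (91.91 - 90.8) / (3*1.93) = 0.1917
Cpk = min(Cpu, Cpl) = 0.1917

0.1917


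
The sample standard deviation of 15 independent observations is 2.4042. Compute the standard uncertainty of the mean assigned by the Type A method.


u_A = s / sqrt(n)
u_A = 2.4042 / sqrt(15)
u_A = 2.4042 / 3.8729833
u_A = 0.6208

0.6208


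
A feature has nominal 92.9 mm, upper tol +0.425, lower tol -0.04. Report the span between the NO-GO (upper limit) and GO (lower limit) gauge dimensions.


GO = nominal - lower_tol (smallest hole = maximum material condition)
GO = 92.9 - 0.04 = 92.86
NO-GO = nominal + upper_tol (largest hole = least material condition)
NO-GO = 92.9 + 0.425 = 93.325
spread = NO-GO - GO = 93.325 - 92.86 = 0.4650

0.4650


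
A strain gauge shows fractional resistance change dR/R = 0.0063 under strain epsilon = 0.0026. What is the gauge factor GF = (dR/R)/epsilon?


GF = (dR/R) / epsilon
= 0.0063 / 0.0026
= 2.4231

2.4231


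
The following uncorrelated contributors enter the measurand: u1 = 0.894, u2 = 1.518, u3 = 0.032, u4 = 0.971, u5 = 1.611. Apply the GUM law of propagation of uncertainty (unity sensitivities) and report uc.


uc = sqrt(0.894^2 + 1.518^2 + 0.032^2 + 0.971^2 + 1.611^2)
uc = sqrt(6.642746)
uc = 2.5774

2.5774


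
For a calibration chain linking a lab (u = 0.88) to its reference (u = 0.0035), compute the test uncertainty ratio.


TUR = u_lab / u_ref
= 0.88 / 0.0035
= 251.4286

251.4286


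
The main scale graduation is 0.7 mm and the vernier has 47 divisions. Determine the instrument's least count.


LC = MSD / n_div
= 0.7 / 47
= 0.0149

0.0149


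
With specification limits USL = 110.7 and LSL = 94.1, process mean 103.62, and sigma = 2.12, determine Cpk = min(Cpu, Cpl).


Cpu = (USL - mean) / (3*sigma) = (110.7 - 103.62) / (3*2.12) = 1.1132
Cpl = (mean - LSL) / (3*sigma) = (103.62 - 94.1) / (3*2.12) = 1.4969
Cpk = min(Cpu, Cpl) = 1.1132

1.1132


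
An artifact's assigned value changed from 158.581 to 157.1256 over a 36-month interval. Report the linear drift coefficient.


rate = (v2 - v1) / months
= (157.1256 - 158.581) / 36
= -1.4554 / 36
= -0.0404

-0.0404


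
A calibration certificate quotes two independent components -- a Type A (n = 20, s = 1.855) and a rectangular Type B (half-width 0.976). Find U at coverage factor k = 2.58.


u_A = s / sqrt(n) = 1.855 / sqrt(20) = 0.41479061
u_B = half_width / sqrt(3) = 0.976 / sqrt(3) = 0.56349386
uc = sqrt(u_A^2 + u_B^2) = sqrt(0.41479061^2 + 0.56349386^2) = 0.69969749
U = k * uc = 2.58 * 0.69969749
U = 1.8052

1.8052


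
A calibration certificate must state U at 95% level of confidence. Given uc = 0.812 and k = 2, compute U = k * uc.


U = k * uc
U = 2 * 0.812
U = 1.6240

1.6240


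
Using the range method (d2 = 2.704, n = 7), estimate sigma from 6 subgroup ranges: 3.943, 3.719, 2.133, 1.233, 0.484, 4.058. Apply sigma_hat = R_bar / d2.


R_bar = (3.943 + 3.719 + 2.133 + 1.233 + 0.484 + 4.058) / 6
R_bar = 15.57 / 6 = 2.595
sigma_hat = R_bar / d2 = 2.595 / 2.704 = 0.9597

0.9597


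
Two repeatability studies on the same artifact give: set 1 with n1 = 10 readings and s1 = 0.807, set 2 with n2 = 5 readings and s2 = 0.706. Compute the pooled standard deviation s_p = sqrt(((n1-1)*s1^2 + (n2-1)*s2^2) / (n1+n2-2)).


s_p = sqrt(((n1-1)*s1^2 + (n2-1)*s2^2) / (n1+n2-2))
numerator = (10-1)*0.807^2 + (5-1)*0.706^2 = 5.861241 + 1.993744 = 7.854985
denominator = 10 + 5 - 2 = 13
s_p^2 = 7.854985 / 13 = 0.60422962
s_p = sqrt(0.60422962) = 0.7773

0.7773


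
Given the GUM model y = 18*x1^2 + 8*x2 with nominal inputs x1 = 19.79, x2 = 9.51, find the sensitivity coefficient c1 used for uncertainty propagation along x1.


y = 18*x1^2 + 8*x2
dy/dx1 = 2*18*x1
Evaluate at x1 = 19.79: c1 = 36 * 19.79
c1 = 712.4400

712.4400


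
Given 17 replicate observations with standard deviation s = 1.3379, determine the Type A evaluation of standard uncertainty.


u_A = s / sqrt(n)
u_A = 1.3379 / sqrt(17)
u_A = 1.3379 / 4.1231056
u_A = 0.3245

0.3245


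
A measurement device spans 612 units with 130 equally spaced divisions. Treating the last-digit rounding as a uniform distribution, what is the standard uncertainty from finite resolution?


resolution = range / divisions
resolution = 612 / 130 = 4.7076923
u_res = resolution / (2*sqrt(3))
u_res = 4.7076923 / 3.4641016
u_res = 1.3590

1.3590


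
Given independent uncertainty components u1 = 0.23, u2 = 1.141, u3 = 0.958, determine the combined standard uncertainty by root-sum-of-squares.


uc = sqrt(0.23^2 + 1.141^2 + 0.958^2)
uc = sqrt(2.272545)
uc = 1.5075

1.5075


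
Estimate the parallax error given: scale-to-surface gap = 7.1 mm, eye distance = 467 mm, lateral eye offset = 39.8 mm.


error = h * offset / d
= 7.1 * 39.8 / 467
= 0.6051

0.6051


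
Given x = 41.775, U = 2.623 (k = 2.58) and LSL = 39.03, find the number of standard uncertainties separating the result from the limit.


u = U / k = 2.623 / 2.58 = 1.0166667
margin = |LSL - x| = |39.03 - 41.775| = 2.745
z = margin / u = 2.745 / 1.0166667
z = 2.7000

2.7000


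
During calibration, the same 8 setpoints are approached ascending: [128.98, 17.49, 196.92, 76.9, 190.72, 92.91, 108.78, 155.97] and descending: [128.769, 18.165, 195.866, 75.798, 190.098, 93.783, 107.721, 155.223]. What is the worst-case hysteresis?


|128.98 - 128.769| = 0.2110
|17.49 - 18.165| = 0.6750
|196.92 - 195.866| = 1.0540
|76.9 - 75.798| = 1.1020
|190.72 - 190.098| = 0.6220
|92.91 - 93.783| = 0.8730
|108.78 - 107.721| = 1.0590
|155.97 - 155.223| = 0.7470
hysteresis = max(diffs) = 1.1020

1.1020


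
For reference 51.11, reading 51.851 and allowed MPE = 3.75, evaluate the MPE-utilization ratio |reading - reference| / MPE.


e = indication - reference = 51.851 - 51.11 = 0.7410
|e| = 0.7410
ratio = |e| / MPE = 0.7410 / 3.75
ratio = 0.1976

0.1976


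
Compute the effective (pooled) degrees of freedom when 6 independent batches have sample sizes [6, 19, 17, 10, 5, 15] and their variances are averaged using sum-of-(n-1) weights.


nu = sum_i (n_i - 1)
nu = ((6 - 1) + (19 - 1) + (17 - 1) + (10 - 1) + (5 - 1) + (15 - 1))
nu = 5 + 18 + 16 + 9 + 4 + 14
nu = 66

66


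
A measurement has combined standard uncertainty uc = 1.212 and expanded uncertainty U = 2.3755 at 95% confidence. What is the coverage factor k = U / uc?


k = U / uc
k = 2.3755 / 1.212
k = 1.96

1.96


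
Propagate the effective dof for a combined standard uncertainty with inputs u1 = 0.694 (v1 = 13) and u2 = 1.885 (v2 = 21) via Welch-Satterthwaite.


uc = sqrt(u1^2 + u2^2) = sqrt(0.694^2 + 1.885^2) = 2.0086963
v_eff = uc^4 / (u1^4/v1 + u2^4/v2)
= 2.0086963^4 / (0.694^4/13 + 1.885^4/21)
= 16.280102 / 0.619054
v_eff = 26.2984

26.2984


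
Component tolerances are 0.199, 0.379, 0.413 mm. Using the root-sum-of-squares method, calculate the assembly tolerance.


RSS = sqrt(0.199^2 + 0.379^2 + 0.413^2)
= sqrt(0.353811)
= 0.5948

0.5948


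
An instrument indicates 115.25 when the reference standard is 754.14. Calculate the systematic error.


Systematic error = measured - true
= 115.25 - 754.14
= -638.8900

-638.8900


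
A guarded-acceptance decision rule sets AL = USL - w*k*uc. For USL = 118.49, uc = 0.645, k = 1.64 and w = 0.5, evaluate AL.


U = k * uc = 1.64 * 0.645 = 1.0578
guard band g = w * U = 0.5 * 1.0578 = 0.5289
AL = USL - g = 118.49 - 0.5289
AL = 117.9611

117.9611


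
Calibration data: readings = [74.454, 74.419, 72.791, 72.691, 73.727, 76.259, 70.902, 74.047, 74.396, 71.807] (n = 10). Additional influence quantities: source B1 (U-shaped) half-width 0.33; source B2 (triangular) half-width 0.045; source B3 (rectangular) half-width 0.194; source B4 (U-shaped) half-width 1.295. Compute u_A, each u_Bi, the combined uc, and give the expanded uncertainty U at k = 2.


mean = (74.454 + 74.419 + 72.791 + 72.691 + 73.727 + 76.259 + 70.902 + 74.047 + 74.396 + 71.807) / 10 = 73.5493
s = sqrt(sum((x - mean)^2)/(n-1)) = 1.5372783
u_A = s / sqrt(n) = 1.5372783 / sqrt(10) = 0.48613008
u_B1 = 0.33 / sqrt(2) = 0.23334524
u_B2 = 0.045 / sqrt(6) = 0.018371173
u_B3 = 0.194 / sqrt(3) = 0.11200595
u_B4 = 1.295 / sqrt(2) = 0.91570328
uc = sqrt(0.48613008^2 + 0.23334524^2 + 0.018371173^2 + 0.11200595^2 + 0.91570328^2) = 1.0687225
U = k * uc = 2 * 1.0687225
U = 2.1374

2.1374


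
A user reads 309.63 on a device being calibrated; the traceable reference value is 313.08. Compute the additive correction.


Correction = standard - reading
= 313.08 - 309.63
= 3.4500

3.4500


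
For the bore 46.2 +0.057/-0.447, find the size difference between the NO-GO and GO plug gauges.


GO = nominal - lower_tol (smallest hole = maximum material condition)
GO = 46.2 - 0.447 = 45.753
NO-GO = nominal + upper_tol (largest hole = least material condition)
NO-GO = 46.2 + 0.057 = 46.257
spread = NO-GO - GO = 46.257 - 45.753 = 0.5040

0.5040


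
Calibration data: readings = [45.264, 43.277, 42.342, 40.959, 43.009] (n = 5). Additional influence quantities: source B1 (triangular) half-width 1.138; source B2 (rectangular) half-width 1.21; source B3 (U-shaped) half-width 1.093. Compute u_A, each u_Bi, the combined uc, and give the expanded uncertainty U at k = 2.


mean = (45.264 + 43.277 + 42.342 + 40.959 + 43.009) / 5 = 42.9702
s = sqrt(sum((x - mean)^2)/(n-1)) = 1.5649849
u_A = s / sqrt(n) = 1.5649849 / sqrt(5) = 0.69988252
u_B1 = 1.138 / sqrt(6) = 0.46458655
u_B2 = 1.21 / sqrt(3) = 0.69859383
u_B3 = 1.093 / sqrt(2) = 0.77286771
uc = sqrt(0.69988252^2 + 0.46458655^2 + 0.69859383^2 + 0.77286771^2) = 1.3382952
U = k * uc = 2 * 1.3382952
U = 2.6766

2.6766


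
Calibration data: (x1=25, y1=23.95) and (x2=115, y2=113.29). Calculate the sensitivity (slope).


slope = (y2 - y1) / (x2 - x1)
= (113.29 - 23.95) / (115 - 25)
= 89.3400 / 90
= 0.9927

0.9927


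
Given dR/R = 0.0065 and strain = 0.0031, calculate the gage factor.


GF = (dR/R) / epsilon
= 0.0065 / 0.0031
= 2.0968

2.0968


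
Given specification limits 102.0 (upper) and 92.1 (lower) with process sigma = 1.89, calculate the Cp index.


Cp = (USL - LSL) / (6 * sigma)
= (102.0 - 92.1) / (6 * 1.89)
= 9.9000 / 11.3400
= 0.8730

0.8730


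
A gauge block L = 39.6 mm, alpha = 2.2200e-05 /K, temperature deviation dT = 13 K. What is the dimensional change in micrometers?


dL = L * alpha * dT
= 39.6 * 2.2200e-05 * 13
= 0.0114286 mm
dL_um = 0.0114286 * 1000 = 11.4286 um

11.4286


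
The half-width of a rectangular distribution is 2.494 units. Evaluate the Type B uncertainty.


u_B = half_width / sqrt(3)
u_B = 2.494 / 1.7320508
u_B = 1.4399

1.4399


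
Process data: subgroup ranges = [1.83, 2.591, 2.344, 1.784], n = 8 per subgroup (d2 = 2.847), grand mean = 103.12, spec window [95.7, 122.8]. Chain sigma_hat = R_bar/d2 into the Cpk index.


R_bar = (1.83 + 2.591 + 2.344 + 1.784) / 4 = 2.13725
sigma = R_bar / d2 = 2.13725 / 2.847 = 0.75070249
Cp = (USL - LSL)/(6*sigma) = (122.8 - 95.7)/(6*0.75070249) = 6.0166
Cpu = (122.8 - 103.12)/(3*0.75070249) = 8.7385
Cpl = (103.12 - 95.7)/(3*0.75070249) = 3.2947
Cpk = min(Cpu, Cpl) = 3.2947

3.2947


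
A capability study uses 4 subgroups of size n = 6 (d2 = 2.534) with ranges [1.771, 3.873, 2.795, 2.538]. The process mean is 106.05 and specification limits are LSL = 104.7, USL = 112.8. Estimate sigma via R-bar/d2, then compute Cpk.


R_bar = (1.771 + 3.873 + 2.795 + 2.538) / 4 = 2.74425
sigma = R_bar / d2 = 2.74425 / 2.534 = 1.0829716
Cp = (USL - LSL)/(6*sigma) = (112.8 - 104.7)/(6*1.0829716) = 1.2466
Cpu = (112.8 - 106.05)/(3*1.0829716) = 2.0776
Cpl = (106.05 - 104.7)/(3*1.0829716) = 0.4155
Cpk = min(Cpu, Cpl) = 0.4155

0.4155


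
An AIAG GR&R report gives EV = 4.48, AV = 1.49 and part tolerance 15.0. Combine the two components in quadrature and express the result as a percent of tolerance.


GRR = sqrt(EV^2 + AV^2) = sqrt(4.48^2 + 1.49^2) = 4.7212816
%GRR = GRR / tol * 100 = 4.7212816 / 15.0 * 100
%GRR = 31.4752

31.4752


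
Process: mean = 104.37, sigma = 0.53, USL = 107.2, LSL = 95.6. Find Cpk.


Cpu = (USL - mean) / (3*sigma) = (107.2 - 104.37) / (3*0.53) = 1.7799
Cpl = (mean - LSL) / (3*sigma) = (104.37 - 95.6) / (3*0.53) = 5.5157
Cpk = min(Cpu, Cpl) = 1.7799

1.7799


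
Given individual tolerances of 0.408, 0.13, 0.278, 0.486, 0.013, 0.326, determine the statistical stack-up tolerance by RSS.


RSS = sqrt(0.408^2 + 0.13^2 + 0.278^2 + 0.486^2 + 0.013^2 + 0.326^2)
= sqrt(0.603289)
= 0.7767

0.7767


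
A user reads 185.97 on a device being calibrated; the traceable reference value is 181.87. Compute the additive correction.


Correction = standard - reading
= 181.87 - 185.97
= -4.1000

-4.1000


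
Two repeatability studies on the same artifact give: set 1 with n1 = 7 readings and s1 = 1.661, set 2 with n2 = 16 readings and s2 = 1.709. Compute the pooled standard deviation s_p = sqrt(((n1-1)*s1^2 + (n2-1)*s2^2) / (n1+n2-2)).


s_p = sqrt(((n1-1)*s1^2 + (n2-1)*s2^2) / (n1+n2-2))
numerator = (7-1)*1.661^2 + (16-1)*1.709^2 = 16.553526 + 43.810215 = 60.363741
denominator = 7 + 16 - 2 = 21
s_p^2 = 60.363741 / 21 = 2.8744639
s_p = sqrt(2.8744639) = 1.6954

1.6954


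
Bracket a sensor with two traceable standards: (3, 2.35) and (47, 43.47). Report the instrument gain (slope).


slope = (y2 - y1) / (x2 - x1)
= (43.47 - 2.35) / (47 - 3)
= 41.1200 / 44
= 0.9345

0.9345


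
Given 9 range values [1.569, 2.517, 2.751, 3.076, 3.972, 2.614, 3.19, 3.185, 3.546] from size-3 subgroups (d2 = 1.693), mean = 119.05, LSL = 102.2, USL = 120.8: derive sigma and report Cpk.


R_bar = (1.569 + 2.517 + 2.751 + 3.076 + 3.972 + 2.614 + 3.19 + 3.185 + 3.546) / 9 = 2.9355556
sigma = R_bar / d2 = 2.9355556 / 1.693 = 1.7339372
Cp = (USL - LSL)/(6*sigma) = (120.8 - 102.2)/(6*1.7339372) = 1.7878
Cpu = (120.8 - 119.05)/(3*1.7339372) = 0.3364
Cpl = (119.05 - 102.2)/(3*1.7339372) = 3.2393
Cpk = min(Cpu, Cpl) = 0.3364

0.3364


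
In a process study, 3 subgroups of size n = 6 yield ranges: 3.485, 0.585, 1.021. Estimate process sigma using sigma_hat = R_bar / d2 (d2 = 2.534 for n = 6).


R_bar = (3.485 + 0.585 + 1.021) / 3
R_bar = 5.091 / 3 = 1.697
sigma_hat = R_bar / d2 = 1.697 / 2.534 = 0.6697

0.6697


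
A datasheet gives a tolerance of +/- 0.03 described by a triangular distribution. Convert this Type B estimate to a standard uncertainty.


u_B = half_width / sqrt(6)
u_B = 0.03 / 2.4494897
u_B = 0.0122

0.0122


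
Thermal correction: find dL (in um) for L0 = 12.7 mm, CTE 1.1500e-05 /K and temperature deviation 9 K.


dL = L * alpha * dT
= 12.7 * 1.1500e-05 * 9
= 0.0013144 mm
dL_um = 0.0013144 * 1000 = 1.3144 um

1.3144


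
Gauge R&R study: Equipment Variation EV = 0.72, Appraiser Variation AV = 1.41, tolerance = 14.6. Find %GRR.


GRR = sqrt(EV^2 + AV^2) = sqrt(0.72^2 + 1.41^2) = 1.583193
%GRR = GRR / tol * 100 = 1.583193 / 14.6 * 100
%GRR = 10.8438

10.8438


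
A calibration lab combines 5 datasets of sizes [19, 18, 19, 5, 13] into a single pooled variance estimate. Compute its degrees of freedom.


nu = sum_i (n_i - 1)
nu = ((19 - 1) + (18 - 1) + (19 - 1) + (5 - 1) + (13 - 1))
nu = 18 + 17 + 18 + 4 + 12
nu = 69

69


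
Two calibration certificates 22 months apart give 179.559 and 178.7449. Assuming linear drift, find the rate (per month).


rate = (v2 - v1) / months
= (178.7449 - 179.559) / 22
= -0.8141 / 22
= -0.0370

-0.0370


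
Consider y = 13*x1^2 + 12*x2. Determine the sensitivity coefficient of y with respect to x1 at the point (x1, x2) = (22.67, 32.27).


y = 13*x1^2 + 12*x2
dy/dx1 = 2*13*x1
Evaluate at x1 = 22.67: c1 = 26 * 22.67
c1 = 589.4200

589.4200


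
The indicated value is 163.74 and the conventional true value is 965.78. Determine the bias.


Systematic error = measured - true
= 163.74 - 965.78
= -802.0400

-802.0400


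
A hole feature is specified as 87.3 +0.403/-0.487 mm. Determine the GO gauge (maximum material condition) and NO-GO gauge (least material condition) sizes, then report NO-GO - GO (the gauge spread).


GO = nominal - lower_tol (smallest hole = maximum material condition)
GO = 87.3 - 0.487 = 86.813
NO-GO = nominal + upper_tol (largest hole = least material condition)
NO-GO = 87.3 + 0.403 = 87.703
spread = NO-GO - GO = 87.703 - 86.813 = 0.8900

0.8900


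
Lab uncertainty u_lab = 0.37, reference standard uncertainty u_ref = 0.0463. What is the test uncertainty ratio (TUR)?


TUR = u_lab / u_ref
= 0.37 / 0.0463
= 7.9914

7.9914


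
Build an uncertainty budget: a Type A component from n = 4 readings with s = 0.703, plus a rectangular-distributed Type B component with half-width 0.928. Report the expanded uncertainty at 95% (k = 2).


u_A = s / sqrt(n) = 0.703 / sqrt(4) = 0.3515
u_B = half_width / sqrt(3) = 0.928 / sqrt(3) = 0.53578105
uc = sqrt(u_A^2 + u_B^2) = sqrt(0.3515^2 + 0.53578105^2) = 0.64079137
U = k * uc = 2 * 0.64079137
U = 1.2816

1.2816


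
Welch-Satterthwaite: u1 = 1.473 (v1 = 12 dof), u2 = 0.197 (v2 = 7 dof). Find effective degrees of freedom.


uc = sqrt(u1^2 + u2^2) = sqrt(1.473^2 + 0.197^2) = 1.4861151
v_eff = uc^4 / (u1^4/v1 + u2^4/v2)
= 1.4861151^4 / (1.473^4/12 + 0.197^4/7)
= 4.8776405 / 0.39252549
v_eff = 12.4263

12.4263


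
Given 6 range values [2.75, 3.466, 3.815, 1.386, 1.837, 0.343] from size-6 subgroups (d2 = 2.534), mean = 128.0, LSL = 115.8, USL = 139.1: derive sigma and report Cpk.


R_bar = (2.75 + 3.466 + 3.815 + 1.386 + 1.837 + 0.343) / 6 = 2.2661667
sigma = R_bar / d2 = 2.2661667 / 2.534 = 0.89430414
Cp = (USL - LSL)/(6*sigma) = (139.1 - 115.8)/(6*0.89430414) = 4.3423
Cpu = (139.1 - 128.0)/(3*0.89430414) = 4.1373
Cpl = (128.0 - 115.8)/(3*0.89430414) = 4.5473
Cpk = min(Cpu, Cpl) = 4.1373

4.1373


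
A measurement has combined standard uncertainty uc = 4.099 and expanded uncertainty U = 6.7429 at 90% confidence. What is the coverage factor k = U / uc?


k = U / uc
k = 6.7429 / 4.099
k = 1.645

1.645


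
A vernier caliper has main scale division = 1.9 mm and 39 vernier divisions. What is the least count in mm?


LC = MSD / n_div
= 1.9 / 39
= 0.0487

0.0487


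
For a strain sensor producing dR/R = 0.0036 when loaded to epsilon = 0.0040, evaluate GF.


GF = (dR/R) / epsilon
= 0.0036 / 0.0040
= 0.9000

0.9000


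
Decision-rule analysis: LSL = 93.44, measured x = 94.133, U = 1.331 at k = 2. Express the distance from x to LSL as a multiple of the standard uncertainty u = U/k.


u = U / k = 1.331 / 2 = 0.6655
margin = |LSL - x| = |93.44 - 94.133| = 0.693
z = margin / u = 0.693 / 0.6655
z = 1.0413

1.0413


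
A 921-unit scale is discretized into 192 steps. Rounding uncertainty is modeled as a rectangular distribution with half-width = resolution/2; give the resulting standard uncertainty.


resolution = range / divisions
resolution = 921 / 192 = 4.796875
u_res = resolution / (2*sqrt(3))
u_res = 4.796875 / 3.4641016
u_res = 1.3847

1.3847


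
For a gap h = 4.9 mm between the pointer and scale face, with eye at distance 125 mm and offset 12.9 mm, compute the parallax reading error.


error = h * offset / d
= 4.9 * 12.9 / 125
= 0.5057

0.5057


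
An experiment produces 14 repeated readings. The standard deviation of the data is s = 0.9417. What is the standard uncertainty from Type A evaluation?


u_A = s / sqrt(n)
u_A = 0.9417 / sqrt(14)
u_A = 0.9417 / 3.7416574
u_A = 0.2517

0.2517


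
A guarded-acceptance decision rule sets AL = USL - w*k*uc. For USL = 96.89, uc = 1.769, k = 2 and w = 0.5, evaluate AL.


U = k * uc = 2 * 1.769 = 3.538
guard band g = w * U = 0.5 * 3.538 = 1.769
AL = USL - g = 96.89 - 1.769
AL = 95.1210

95.1210


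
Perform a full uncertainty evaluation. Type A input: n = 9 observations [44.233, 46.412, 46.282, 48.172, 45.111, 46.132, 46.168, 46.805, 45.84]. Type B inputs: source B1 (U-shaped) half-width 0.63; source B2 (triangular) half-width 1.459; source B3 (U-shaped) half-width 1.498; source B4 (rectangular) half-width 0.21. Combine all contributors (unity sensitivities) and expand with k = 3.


mean = (44.233 + 46.412 + 46.282 + 48.172 + 45.111 + 46.132 + 46.168 + 46.805 + 45.84) / 9 = 46.12833333
s = sqrt(sum((x - mean)^2)/(n-1)) = 1.0868826
u_A = s / sqrt(n) = 1.0868826 / sqrt(9) = 0.3622942
u_B1 = 0.63 / sqrt(2) = 0.44547727
u_B2 = 1.459 / sqrt(6) = 0.59563426
u_B3 = 1.498 / sqrt(2) = 1.059246
u_B4 = 0.21 / sqrt(3) = 0.12124356
uc = sqrt(0.3622942^2 + 0.44547727^2 + 0.59563426^2 + 1.059246^2 + 0.12124356^2) = 1.3495145
U = k * uc = 3 * 1.3495145
U = 4.0485

4.0485


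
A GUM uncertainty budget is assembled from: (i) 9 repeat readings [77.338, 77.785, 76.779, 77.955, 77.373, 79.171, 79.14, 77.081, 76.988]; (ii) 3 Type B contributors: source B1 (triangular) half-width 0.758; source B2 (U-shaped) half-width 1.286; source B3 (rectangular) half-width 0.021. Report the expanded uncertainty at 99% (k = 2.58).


mean = (77.338 + 77.785 + 76.779 + 77.955 + 77.373 + 79.171 + 79.14 + 77.081 + 76.988) / 9 = 77.73444444
s = sqrt(sum((x - mean)^2)/(n-1)) = 0.88567292
u_A = s / sqrt(n) = 0.88567292 / sqrt(9) = 0.29522431
u_B1 = 0.758 / sqrt(6) = 0.3094522
u_B2 = 1.286 / sqrt(2) = 0.90933932
u_B3 = 0.021 / sqrt(3) = 0.012124356
uc = sqrt(0.29522431^2 + 0.3094522^2 + 0.90933932^2 + 0.012124356^2) = 1.0049692
U = k * uc = 2.58 * 1.0049692
U = 2.5928

2.5928


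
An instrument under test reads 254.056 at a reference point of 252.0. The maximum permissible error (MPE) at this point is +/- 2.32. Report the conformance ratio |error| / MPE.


e = indication - reference = 254.056 - 252.0 = 2.0560
|e| = 2.0560
ratio = |e| / MPE = 2.0560 / 2.32
ratio = 0.8862

0.8862


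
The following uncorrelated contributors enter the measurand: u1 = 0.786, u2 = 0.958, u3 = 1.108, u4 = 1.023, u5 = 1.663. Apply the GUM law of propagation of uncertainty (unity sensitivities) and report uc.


uc = sqrt(0.786^2 + 0.958^2 + 1.108^2 + 1.023^2 + 1.663^2)
uc = sqrt(6.575322)
uc = 2.5642

2.5642


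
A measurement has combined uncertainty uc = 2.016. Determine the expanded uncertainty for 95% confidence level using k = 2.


U = k * uc
U = 2 * 2.016
U = 4.0320

4.0320


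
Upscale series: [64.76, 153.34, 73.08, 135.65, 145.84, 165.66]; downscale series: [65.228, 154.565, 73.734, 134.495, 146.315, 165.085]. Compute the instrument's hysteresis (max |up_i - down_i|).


|64.76 - 65.228| = 0.4680
|153.34 - 154.565| = 1.2250
|73.08 - 73.734| = 0.6540
|135.65 - 134.495| = 1.1550
|145.84 - 146.315| = 0.4750
|165.66 - 165.085| = 0.5750
hysteresis = max(diffs) = 1.2250

1.2250


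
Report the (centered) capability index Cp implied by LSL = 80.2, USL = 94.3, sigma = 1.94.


Cp = (USL - LSL) / (6 * sigma)
= (94.3 - 80.2) / (6 * 1.94)
= 14.1000 / 11.6400
= 1.2113

1.2113


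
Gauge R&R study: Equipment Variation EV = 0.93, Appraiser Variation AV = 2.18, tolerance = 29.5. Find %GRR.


GRR = sqrt(EV^2 + AV^2) = sqrt(0.93^2 + 2.18^2) = 2.3700844
%GRR = GRR / tol * 100 = 2.3700844 / 29.5 * 100
%GRR = 8.0342

8.0342


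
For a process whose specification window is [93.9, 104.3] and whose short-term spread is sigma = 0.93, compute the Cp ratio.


Cp = (USL - LSL) / (6 * sigma)
= (104.3 - 93.9) / (6 * 0.93)
= 10.4000 / 5.5800
= 1.8638

1.8638


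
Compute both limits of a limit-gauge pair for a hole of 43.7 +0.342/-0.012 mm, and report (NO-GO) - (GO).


GO = nominal - lower_tol (smallest hole = maximum material condition)
GO = 43.7 - 0.012 = 43.688
NO-GO = nominal + upper_tol (largest hole = least material condition)
NO-GO = 43.7 + 0.342 = 44.042
spread = NO-GO - GO = 44.042 - 43.688 = 0.3540

0.3540


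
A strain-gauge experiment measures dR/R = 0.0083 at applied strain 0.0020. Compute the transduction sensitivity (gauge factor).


GF = (dR/R) / epsilon
= 0.0083 / 0.0020
= 4.1500

4.1500


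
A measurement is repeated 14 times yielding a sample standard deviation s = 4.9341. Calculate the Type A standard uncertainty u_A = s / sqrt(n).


u_A = s / sqrt(n)
u_A = 4.9341 / sqrt(14)
u_A = 4.9341 / 3.7416574
u_A = 1.3187

1.3187


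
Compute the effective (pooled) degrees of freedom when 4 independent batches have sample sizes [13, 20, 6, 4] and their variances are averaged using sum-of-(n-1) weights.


nu = sum_i (n_i - 1)
nu = ((13 - 1) + (20 - 1) + (6 - 1) + (4 - 1))
nu = 12 + 19 + 5 + 3
nu = 39

39


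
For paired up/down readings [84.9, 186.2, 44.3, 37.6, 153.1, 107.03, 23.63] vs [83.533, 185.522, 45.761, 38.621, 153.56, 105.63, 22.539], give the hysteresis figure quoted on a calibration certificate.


|84.9 - 83.533| = 1.3670
|186.2 - 185.522| = 0.6780
|44.3 - 45.761| = 1.4610
|37.6 - 38.621| = 1.0210
|153.1 - 153.56| = 0.4600
|107.03 - 105.63| = 1.4000
|23.63 - 22.539| = 1.0910
hysteresis = max(diffs) = 1.4610

1.4610


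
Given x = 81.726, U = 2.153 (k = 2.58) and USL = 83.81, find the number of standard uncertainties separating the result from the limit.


u = U / k = 2.153 / 2.58 = 0.83449612
margin = |USL - x| = |83.81 - 81.726| = 2.084
z = margin / u = 2.084 / 0.83449612
z = 2.4973

2.4973


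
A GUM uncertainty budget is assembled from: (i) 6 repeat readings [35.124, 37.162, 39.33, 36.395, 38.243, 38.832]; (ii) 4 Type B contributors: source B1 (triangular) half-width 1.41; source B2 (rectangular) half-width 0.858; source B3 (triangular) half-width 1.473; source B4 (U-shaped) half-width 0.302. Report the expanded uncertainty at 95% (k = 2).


mean = (35.124 + 37.162 + 39.33 + 36.395 + 38.243 + 38.832) / 6 = 37.51433333
s = sqrt(sum((x - mean)^2)/(n-1)) = 1.5908856
u_A = s / sqrt(n) = 1.5908856 / sqrt(6) = 0.64947633
u_B1 = 1.41 / sqrt(6) = 0.57563009
u_B2 = 0.858 / sqrt(3) = 0.49536653
u_B3 = 1.473 / sqrt(6) = 0.60134973
u_B4 = 0.302 / sqrt(2) = 0.21354625
uc = sqrt(0.64947633^2 + 0.57563009^2 + 0.49536653^2 + 0.60134973^2 + 0.21354625^2) = 1.1856564
U = k * uc = 2 * 1.1856564
U = 2.3713

2.3713


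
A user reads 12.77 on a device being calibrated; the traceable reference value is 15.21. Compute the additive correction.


Correction = standard - reading
= 15.21 - 12.77
= 2.4400

2.4400


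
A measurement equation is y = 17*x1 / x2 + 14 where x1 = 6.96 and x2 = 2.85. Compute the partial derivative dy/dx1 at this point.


y = 17*x1 / x2 + 14
dy/dx1 = 17/x2
Evaluate at x2 = 2.85: c1 = 17 / 2.85
c1 = 5.9649

5.9649


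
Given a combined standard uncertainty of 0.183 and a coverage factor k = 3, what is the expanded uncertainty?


U = k * uc
U = 3 * 0.183
U = 0.5490

0.5490


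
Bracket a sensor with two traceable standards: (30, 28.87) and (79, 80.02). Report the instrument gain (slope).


slope = (y2 - y1) / (x2 - x1)
= (80.02 - 28.87) / (79 - 30)
= 51.1500 / 49
= 1.0439

1.0439


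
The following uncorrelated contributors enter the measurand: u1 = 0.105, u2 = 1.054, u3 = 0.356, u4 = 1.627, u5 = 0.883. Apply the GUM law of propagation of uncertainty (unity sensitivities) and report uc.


uc = sqrt(0.105^2 + 1.054^2 + 0.356^2 + 1.627^2 + 0.883^2)
uc = sqrt(4.675495)
uc = 2.1623

2.1623


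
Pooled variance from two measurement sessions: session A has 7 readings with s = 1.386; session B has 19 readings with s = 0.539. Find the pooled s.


s_p = sqrt(((n1-1)*s1^2 + (n2-1)*s2^2) / (n1+n2-2))
numerator = (7-1)*1.386^2 + (19-1)*0.539^2 = 11.525976 + 5.229378 = 16.755354
denominator = 7 + 19 - 2 = 24
s_p^2 = 16.755354 / 24 = 0.69813975
s_p = sqrt(0.69813975) = 0.8355

0.8355


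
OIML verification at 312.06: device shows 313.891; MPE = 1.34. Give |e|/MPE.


e = indication - reference = 313.891 - 312.06 = 1.8310
|e| = 1.8310
ratio = |e| / MPE = 1.8310 / 1.34
ratio = 1.3664

1.3664


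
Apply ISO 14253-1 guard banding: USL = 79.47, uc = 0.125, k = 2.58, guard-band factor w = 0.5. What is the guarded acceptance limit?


U = k * uc = 2.58 * 0.125 = 0.3225
guard band g = w * U = 0.5 * 0.3225 = 0.16125
AL = USL - g = 79.47 - 0.16125
AL = 79.3088

79.3088


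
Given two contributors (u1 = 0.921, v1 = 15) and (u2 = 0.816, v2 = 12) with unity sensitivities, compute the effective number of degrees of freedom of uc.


uc = sqrt(u1^2 + u2^2) = sqrt(0.921^2 + 0.816^2) = 1.2304865
v_eff = uc^4 / (u1^4/v1 + u2^4/v2)
= 1.2304865^4 / (0.921^4/15 + 0.816^4/12)
= 2.2924898 / 0.084914537
v_eff = 26.9976

26.9976


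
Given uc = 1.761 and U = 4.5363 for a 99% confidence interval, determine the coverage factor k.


k = U / uc
k = 4.5363 / 1.761
k = 2.576

2.576


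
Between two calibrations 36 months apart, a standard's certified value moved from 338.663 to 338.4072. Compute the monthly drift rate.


rate = (v2 - v1) / months
= (338.4072 - 338.663) / 36
= -0.2558 / 36
= -0.0071

-0.0071


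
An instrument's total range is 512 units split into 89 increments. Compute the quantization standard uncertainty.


resolution = range / divisions
resolution = 512 / 89 = 5.752809
u_res = resolution / (2*sqrt(3))
u_res = 5.752809 / 3.4641016
u_res = 1.6607

1.6607


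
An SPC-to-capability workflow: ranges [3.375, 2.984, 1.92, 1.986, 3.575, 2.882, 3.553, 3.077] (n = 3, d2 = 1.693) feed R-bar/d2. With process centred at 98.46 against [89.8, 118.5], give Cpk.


R_bar = (3.375 + 2.984 + 1.92 + 1.986 + 3.575 + 2.882 + 3.553 + 3.077) / 8 = 2.919
sigma = R_bar / d2 = 2.919 / 1.693 = 1.7241583
Cp = (USL - LSL)/(6*sigma) = (118.5 - 89.8)/(6*1.7241583) = 2.7743
Cpu = (118.5 - 98.46)/(3*1.7241583) = 3.8744
Cpl = (98.46 - 89.8)/(3*1.7241583) = 1.6742
Cpk = min(Cpu, Cpl) = 1.6742

1.6742


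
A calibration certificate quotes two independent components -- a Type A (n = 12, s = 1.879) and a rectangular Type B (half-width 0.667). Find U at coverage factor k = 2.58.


u_A = s / sqrt(n) = 1.879 / sqrt(12) = 0.54242058
u_B = half_width / sqrt(3) = 0.667 / sqrt(3) = 0.38509263
uc = sqrt(u_A^2 + u_B^2) = sqrt(0.54242058^2 + 0.38509263^2) = 0.66521908
U = k * uc = 2.58 * 0.66521908
U = 1.7163

1.7163


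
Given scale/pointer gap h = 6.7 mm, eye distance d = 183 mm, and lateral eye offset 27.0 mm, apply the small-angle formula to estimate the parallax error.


error = h * offset / d
= 6.7 * 27.0 / 183
= 0.9885

0.9885


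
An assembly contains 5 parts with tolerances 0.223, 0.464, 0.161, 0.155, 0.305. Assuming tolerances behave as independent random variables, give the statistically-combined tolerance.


RSS = sqrt(0.223^2 + 0.464^2 + 0.161^2 + 0.155^2 + 0.305^2)
= sqrt(0.407996)
= 0.6387

0.6387


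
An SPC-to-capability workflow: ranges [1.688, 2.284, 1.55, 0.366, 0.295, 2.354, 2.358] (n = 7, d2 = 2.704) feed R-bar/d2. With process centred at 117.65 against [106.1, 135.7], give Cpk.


R_bar = (1.688 + 2.284 + 1.55 + 0.366 + 0.295 + 2.354 + 2.358) / 7 = 1.5564286
sigma = R_bar / d2 = 1.5564286 / 2.704 = 0.57560229
Cp = (USL - LSL)/(6*sigma) = (135.7 - 106.1)/(6*0.57560229) = 8.5707
Cpu = (135.7 - 117.65)/(3*0.57560229) = 10.4528
Cpl = (117.65 - 106.1)/(3*0.57560229) = 6.6886
Cpk = min(Cpu, Cpl) = 6.6886

6.6886


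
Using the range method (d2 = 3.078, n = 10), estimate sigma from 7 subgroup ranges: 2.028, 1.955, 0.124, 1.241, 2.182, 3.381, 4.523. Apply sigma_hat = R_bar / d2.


R_bar = (2.028 + 1.955 + 0.124 + 1.241 + 2.182 + 3.381 + 4.523) / 7
R_bar = 15.434 / 7 = 2.2048571
sigma_hat = R_bar / d2 = 2.2048571 / 3.078 = 0.7163

0.7163
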